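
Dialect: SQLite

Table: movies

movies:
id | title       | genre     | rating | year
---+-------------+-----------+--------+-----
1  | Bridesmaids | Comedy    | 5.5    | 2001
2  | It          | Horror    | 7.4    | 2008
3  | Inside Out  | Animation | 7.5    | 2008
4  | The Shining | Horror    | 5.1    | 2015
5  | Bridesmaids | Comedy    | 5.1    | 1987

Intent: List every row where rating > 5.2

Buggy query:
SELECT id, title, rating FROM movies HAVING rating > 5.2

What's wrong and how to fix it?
Bug: This is a non-aggregate query (no GROUP BY, no aggregates), so in SQLite the HAVING clause is invalid here; a row-level condition belongs in WHERE

Fix: Replace HAVING with WHERE since the condition applies to individual rows

Corrected query:
SELECT id, title, rating FROM movies WHERE rating > 5.2

Result:
id | title       | rating
---+-------------+-------
1  | Bridesmaids | 5.5   
2  | It          | 7.4   
3  | Inside Out  | 7.5   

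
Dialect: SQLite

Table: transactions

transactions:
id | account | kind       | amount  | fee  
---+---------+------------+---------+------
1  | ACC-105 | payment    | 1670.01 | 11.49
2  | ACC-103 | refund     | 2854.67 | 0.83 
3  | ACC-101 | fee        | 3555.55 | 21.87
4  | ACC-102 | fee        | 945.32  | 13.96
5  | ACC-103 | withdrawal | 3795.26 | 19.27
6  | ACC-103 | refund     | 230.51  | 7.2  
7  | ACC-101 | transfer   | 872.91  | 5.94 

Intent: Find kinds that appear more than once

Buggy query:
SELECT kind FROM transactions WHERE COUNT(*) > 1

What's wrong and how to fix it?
Bug: COUNT(*) is an aggregate and cannot be used in WHERE

Fix: Group first, then use HAVING for the count condition

Corrected query:
SELECT kind FROM transactions GROUP BY kind HAVING COUNT(*) > 1

Result:
kind  
------
fee   
refund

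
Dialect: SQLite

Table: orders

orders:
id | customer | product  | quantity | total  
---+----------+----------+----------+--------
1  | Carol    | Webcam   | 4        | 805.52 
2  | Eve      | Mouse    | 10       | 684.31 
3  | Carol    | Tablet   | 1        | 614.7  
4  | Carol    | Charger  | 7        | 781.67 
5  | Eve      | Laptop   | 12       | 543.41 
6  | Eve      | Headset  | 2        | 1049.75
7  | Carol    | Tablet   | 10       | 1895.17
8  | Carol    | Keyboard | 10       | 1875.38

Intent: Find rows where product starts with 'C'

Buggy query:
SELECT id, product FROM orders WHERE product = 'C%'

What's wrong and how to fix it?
Bug: Wildcards only work with LIKE; '=' treats '%' as a literal character

Fix: Replace '=' with LIKE so 'C%' is treated as a pattern

Corrected query:
SELECT id, product FROM orders WHERE product LIKE 'C%'

Result:
id | product
---+--------
4  | Charger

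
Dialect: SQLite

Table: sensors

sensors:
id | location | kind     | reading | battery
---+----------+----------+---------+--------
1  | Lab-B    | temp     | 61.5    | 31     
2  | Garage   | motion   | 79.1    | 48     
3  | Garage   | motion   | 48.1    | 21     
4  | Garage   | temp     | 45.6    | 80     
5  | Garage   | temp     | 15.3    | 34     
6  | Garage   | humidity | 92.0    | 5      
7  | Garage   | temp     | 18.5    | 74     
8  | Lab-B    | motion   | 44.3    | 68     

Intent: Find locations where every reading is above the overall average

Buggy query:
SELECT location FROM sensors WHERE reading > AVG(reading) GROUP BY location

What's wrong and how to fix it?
Bug: AVG() is an aggregate; it can't sit directly in WHERE

Fix: Compute the overall average in a scalar subquery and compare each group's MIN against it in HAVING

Corrected query:
SELECT location FROM sensors GROUP BY location HAVING MIN(reading) > (SELECT AVG(reading) FROM sensors)

Result:
(no rows)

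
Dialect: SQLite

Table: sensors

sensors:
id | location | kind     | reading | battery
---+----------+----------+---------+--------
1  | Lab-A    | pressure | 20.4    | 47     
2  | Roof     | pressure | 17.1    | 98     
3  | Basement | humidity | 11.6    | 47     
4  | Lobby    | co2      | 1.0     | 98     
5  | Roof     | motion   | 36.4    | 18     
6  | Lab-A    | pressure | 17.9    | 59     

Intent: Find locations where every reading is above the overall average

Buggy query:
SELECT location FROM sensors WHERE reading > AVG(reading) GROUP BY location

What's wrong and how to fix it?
Bug: WHERE evaluates per row before aggregation, so AVG() is unavailable

Fix: Compute the overall average in a scalar subquery and compare each group's MIN against it in HAVING

Corrected query:
SELECT location FROM sensors GROUP BY location HAVING MIN(reading) > (SELECT AVG(reading) FROM sensors)

Result:
location
--------
Lab-A   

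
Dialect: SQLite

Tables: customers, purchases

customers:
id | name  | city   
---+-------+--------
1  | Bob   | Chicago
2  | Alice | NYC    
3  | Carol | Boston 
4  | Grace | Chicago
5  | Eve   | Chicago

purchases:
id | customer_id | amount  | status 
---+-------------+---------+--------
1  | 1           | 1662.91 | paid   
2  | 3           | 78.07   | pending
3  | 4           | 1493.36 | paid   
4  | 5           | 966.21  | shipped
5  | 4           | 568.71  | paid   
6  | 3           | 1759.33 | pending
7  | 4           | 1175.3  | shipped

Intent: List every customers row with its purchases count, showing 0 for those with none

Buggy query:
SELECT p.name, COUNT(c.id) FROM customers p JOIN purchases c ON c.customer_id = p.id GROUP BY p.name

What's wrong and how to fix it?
Bug: INNER JOIN drops customers rows that have no matching purchases rows

Fix: Use LEFT JOIN so parents without children still appear (COUNT(c.id) gives 0)

Corrected query:
SELECT p.name, COUNT(c.id) FROM customers p LEFT JOIN purchases c ON c.customer_id = p.id GROUP BY p.name

Result:
name  | COUNT(c.id)
------+------------
Alice | 0          
Bob   | 1          
Carol | 2          
Eve   | 1          
Grace | 3          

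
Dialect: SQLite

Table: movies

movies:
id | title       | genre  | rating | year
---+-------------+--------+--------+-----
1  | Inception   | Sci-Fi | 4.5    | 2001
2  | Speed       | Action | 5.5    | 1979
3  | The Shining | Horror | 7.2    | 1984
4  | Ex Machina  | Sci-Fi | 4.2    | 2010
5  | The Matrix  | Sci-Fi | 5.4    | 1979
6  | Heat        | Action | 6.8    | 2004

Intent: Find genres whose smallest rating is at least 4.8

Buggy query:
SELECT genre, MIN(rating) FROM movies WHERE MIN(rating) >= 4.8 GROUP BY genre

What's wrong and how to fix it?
Bug: MIN() in WHERE is a misuse of aggregate

Fix: Replace WHERE with HAVING after the GROUP BY

Corrected query:
SELECT genre, MIN(rating) FROM movies GROUP BY genre HAVING MIN(rating) >= 4.8

Result:
genre  | MIN(rating)
-------+------------
Action | 5.5        
Horror | 7.2        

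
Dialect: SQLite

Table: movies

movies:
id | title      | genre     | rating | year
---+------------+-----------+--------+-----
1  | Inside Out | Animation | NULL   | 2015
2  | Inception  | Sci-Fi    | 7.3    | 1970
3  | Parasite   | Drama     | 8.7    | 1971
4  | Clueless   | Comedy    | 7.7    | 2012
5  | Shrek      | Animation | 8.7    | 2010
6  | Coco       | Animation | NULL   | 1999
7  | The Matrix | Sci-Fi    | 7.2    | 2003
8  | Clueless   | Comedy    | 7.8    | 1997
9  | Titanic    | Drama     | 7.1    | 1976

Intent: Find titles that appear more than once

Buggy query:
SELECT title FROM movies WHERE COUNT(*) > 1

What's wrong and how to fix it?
Bug: COUNT(*) is an aggregate and cannot be used in WHERE

Fix: Group first, then use HAVING for the count condition

Corrected query:
SELECT title FROM movies GROUP BY title HAVING COUNT(*) > 1

Result:
title   
--------
Clueless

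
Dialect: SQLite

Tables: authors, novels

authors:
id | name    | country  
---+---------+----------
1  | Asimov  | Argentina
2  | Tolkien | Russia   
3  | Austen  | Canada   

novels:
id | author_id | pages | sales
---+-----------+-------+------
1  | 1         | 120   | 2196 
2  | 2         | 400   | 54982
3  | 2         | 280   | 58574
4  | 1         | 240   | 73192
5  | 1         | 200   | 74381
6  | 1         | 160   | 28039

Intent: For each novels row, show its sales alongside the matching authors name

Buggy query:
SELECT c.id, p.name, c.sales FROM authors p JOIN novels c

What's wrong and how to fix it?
Bug: Missing join condition: each novels row is matched to all authors rows instead of just its own

Fix: Specify the join condition linking the foreign key to the parent id

Corrected query:
SELECT c.id, p.name, c.sales FROM authors p JOIN novels c ON c.author_id = p.id

Result:
id | name    | sales
---+---------+------
1  | Asimov  | 2196 
2  | Tolkien | 54982
3  | Tolkien | 58574
4  | Asimov  | 73192
5  | Asimov  | 74381
6  | Asimov  | 28039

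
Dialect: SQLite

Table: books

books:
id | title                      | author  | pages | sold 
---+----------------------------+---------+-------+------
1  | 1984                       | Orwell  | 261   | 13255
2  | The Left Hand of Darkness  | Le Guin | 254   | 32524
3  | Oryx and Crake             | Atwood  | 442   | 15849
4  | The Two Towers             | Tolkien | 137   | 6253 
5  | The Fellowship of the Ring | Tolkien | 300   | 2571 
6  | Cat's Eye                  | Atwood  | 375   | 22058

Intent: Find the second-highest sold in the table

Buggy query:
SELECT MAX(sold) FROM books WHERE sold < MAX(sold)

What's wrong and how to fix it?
Bug: MAX(sold) on the right of the comparison is an aggregate-in-WHERE error

Fix: Compute the overall MAX in a subquery, then take MAX of rows below it

Corrected query:
SELECT MAX(sold) FROM books WHERE sold < (SELECT MAX(sold) FROM books)

Result:
MAX(sold)
---------
22058    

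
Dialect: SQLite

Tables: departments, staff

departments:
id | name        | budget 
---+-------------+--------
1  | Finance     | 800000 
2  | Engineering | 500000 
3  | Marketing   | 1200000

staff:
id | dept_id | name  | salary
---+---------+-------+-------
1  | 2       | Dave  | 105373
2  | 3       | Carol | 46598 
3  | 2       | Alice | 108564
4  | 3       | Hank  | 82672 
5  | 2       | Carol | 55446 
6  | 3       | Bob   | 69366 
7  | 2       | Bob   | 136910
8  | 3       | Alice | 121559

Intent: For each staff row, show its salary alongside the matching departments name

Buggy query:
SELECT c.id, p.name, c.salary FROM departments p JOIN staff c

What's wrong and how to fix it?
Bug: Missing join condition: each staff row is matched to all departments rows instead of just its own

Fix: Specify the join condition linking the foreign key to the parent id

Corrected query:
SELECT c.id, p.name, c.salary FROM departments p JOIN staff c ON c.dept_id = p.id

Result:
id | name        | salary
---+-------------+-------
1  | Engineering | 105373
2  | Marketing   | 46598 
3  | Engineering | 108564
4  | Marketing   | 82672 
5  | Engineering | 55446 
6  | Marketing   | 69366 
7  | Engineering | 136910
8  | Marketing   | 121559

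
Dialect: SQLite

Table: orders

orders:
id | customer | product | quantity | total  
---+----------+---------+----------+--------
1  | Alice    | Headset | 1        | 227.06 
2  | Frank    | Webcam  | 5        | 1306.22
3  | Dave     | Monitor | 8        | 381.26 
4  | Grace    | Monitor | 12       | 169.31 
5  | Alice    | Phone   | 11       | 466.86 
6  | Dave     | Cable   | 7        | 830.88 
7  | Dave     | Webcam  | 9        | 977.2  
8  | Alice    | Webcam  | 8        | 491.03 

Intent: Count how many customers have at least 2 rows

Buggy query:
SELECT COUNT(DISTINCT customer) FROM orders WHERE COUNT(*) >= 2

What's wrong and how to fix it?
Bug: COUNT(*) cannot appear in WHERE; the per-group count doesn't exist yet

Fix: Group first with HAVING COUNT(*) >= 2, then COUNT the resulting groups

Corrected query:
SELECT COUNT(*) FROM (SELECT customer FROM orders GROUP BY customer HAVING COUNT(*) >= 2)

Result:
COUNT(*)
--------
2       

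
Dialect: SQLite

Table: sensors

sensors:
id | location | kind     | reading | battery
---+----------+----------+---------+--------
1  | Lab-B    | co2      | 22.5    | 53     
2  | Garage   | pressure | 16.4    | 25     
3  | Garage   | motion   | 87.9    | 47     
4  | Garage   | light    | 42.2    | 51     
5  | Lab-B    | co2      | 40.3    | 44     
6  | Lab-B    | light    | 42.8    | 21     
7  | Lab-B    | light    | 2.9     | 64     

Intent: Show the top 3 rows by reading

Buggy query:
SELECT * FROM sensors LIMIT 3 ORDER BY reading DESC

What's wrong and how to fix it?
Bug: ORDER BY cannot follow LIMIT; LIMIT is the final clause

Fix: Sort with ORDER BY, then apply LIMIT

Corrected query:
SELECT * FROM sensors ORDER BY reading DESC LIMIT 3

Result:
id | location | kind   | reading | battery
---+----------+--------+---------+--------
3  | Garage   | motion | 87.9    | 47     
6  | Lab-B    | light  | 42.8    | 21     
4  | Garage   | light  | 42.2    | 51     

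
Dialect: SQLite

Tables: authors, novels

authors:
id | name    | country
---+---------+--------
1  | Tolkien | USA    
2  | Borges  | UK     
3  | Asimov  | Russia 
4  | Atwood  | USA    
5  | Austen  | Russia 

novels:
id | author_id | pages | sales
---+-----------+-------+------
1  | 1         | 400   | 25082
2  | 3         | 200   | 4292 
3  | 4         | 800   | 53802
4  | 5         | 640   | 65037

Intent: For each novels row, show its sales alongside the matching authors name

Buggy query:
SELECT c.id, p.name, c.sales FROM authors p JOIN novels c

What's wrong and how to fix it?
Bug: JOIN with no ON clause produces a cartesian product; every novels row pairs with every authors row

Fix: Specify the join condition linking the foreign key to the parent id

Corrected query:
SELECT c.id, p.name, c.sales FROM authors p JOIN novels c ON c.author_id = p.id

Result:
id | name    | sales
---+---------+------
1  | Tolkien | 25082
2  | Asimov  | 4292 
3  | Atwood  | 53802
4  | Austen  | 65037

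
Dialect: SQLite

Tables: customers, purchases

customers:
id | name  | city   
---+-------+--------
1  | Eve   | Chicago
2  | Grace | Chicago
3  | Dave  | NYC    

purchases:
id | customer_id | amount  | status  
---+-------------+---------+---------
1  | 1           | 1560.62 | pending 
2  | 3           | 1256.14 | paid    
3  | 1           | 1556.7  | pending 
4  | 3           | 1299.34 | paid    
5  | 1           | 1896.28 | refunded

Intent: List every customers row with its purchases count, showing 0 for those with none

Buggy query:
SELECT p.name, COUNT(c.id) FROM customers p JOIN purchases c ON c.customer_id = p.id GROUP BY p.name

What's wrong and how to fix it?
Bug: INNER JOIN drops customers rows that have no matching purchases rows

Fix: Switch to LEFT JOIN to retain unmatched parent rows

Corrected query:
SELECT p.name, COUNT(c.id) FROM customers p LEFT JOIN purchases c ON c.customer_id = p.id GROUP BY p.name

Result:
name  | COUNT(c.id)
------+------------
Dave  | 2          
Eve   | 3          
Grace | 0          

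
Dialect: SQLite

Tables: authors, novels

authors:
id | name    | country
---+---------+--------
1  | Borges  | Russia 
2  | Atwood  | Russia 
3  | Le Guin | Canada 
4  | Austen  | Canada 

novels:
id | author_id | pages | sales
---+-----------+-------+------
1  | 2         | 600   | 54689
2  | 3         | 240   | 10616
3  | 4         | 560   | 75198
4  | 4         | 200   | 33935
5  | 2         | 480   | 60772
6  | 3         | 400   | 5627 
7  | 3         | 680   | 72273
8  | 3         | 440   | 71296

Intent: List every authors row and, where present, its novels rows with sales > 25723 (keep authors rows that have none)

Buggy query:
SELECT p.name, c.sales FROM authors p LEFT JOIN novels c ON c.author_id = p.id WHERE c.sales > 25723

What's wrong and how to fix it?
Bug: Filtering c.sales in WHERE discards the NULL rows produced by LEFT JOIN, turning it into an inner join

Fix: Move the right-table condition into the ON clause so unmatched parents are kept

Corrected query:
SELECT p.name, c.sales FROM authors p LEFT JOIN novels c ON c.author_id = p.id AND c.sales > 25723

Result:
name    | sales
--------+------
Borges  | NULL 
Atwood  | 54689
Atwood  | 60772
Le Guin | 71296
Le Guin | 72273
Austen  | 33935
Austen  | 75198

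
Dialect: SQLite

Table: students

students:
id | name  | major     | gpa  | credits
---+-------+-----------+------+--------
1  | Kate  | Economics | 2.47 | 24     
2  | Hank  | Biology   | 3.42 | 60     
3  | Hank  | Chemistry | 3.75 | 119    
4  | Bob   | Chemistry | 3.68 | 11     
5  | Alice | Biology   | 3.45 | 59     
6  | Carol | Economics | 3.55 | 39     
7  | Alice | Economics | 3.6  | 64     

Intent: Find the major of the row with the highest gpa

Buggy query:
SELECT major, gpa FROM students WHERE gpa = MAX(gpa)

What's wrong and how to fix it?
Bug: WHERE is evaluated per row; an aggregate over the whole table isn't defined there

Fix: Use a subquery: WHERE gpa = (SELECT MAX(gpa) FROM students)

Corrected query:
SELECT major, gpa FROM students WHERE gpa = (SELECT MAX(gpa) FROM students)

Result:
major     | gpa 
----------+-----
Chemistry | 3.75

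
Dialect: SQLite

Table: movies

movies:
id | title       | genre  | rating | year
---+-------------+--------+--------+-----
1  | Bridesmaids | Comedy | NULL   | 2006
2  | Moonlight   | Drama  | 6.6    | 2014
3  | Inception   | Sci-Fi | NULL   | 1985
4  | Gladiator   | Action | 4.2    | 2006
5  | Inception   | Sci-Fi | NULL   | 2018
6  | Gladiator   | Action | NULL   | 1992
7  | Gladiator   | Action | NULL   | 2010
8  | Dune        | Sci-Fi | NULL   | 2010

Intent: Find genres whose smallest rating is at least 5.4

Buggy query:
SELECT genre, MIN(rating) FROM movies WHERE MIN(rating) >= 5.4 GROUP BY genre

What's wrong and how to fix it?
Bug: MIN() in WHERE is a misuse of aggregate

Fix: Use HAVING for the per-group MIN condition

Corrected query:
SELECT genre, MIN(rating) FROM movies GROUP BY genre HAVING MIN(rating) >= 5.4

Result:
genre | MIN(rating)
------+------------
Drama | 6.6        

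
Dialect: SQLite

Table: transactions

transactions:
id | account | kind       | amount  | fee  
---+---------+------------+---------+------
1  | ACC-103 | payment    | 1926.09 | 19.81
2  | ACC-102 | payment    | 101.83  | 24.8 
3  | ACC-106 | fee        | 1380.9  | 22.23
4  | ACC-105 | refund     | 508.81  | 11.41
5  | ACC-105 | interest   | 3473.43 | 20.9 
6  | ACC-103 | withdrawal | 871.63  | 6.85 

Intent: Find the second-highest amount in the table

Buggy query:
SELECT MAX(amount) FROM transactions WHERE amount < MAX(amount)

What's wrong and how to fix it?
Bug: MAX(amount) on the right of the comparison is an aggregate-in-WHERE error

Fix: Compute the overall MAX in a subquery, then take MAX of rows below it

Corrected query:
SELECT MAX(amount) FROM transactions WHERE amount < (SELECT MAX(amount) FROM transactions)

Result:
MAX(amount)
-----------
1926.09    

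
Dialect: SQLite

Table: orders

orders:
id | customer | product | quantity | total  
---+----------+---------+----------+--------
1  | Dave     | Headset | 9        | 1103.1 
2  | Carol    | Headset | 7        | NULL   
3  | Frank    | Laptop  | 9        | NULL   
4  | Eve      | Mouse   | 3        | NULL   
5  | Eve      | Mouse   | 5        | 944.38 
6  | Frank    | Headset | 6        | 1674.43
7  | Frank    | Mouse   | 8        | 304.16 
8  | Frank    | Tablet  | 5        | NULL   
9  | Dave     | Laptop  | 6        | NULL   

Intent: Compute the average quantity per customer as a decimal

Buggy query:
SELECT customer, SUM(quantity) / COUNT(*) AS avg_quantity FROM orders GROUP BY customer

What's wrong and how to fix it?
Bug: SUM(quantity) and COUNT(*) are both integers; the division truncates the fractional part

Fix: Multiply by 1.0 (or CAST to REAL) to force floating-point division

Corrected query:
SELECT customer, SUM(quantity) * 1.0 / COUNT(*) AS avg_quantity FROM orders GROUP BY customer

Result:
customer | avg_quantity
---------+-------------
Carol    | 7           
Dave     | 7.5         
Eve      | 4           
Frank    | 7           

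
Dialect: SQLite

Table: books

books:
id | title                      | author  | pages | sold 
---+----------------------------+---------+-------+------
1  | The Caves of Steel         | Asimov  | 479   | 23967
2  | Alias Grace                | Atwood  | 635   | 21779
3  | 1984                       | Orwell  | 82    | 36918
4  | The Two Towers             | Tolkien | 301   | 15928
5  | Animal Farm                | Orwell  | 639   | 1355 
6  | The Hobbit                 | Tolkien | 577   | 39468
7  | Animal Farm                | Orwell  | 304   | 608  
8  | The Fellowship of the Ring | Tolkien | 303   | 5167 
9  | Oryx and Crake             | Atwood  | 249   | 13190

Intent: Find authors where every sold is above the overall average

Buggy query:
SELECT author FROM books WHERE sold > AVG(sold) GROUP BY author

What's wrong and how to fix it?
Bug: AVG() is an aggregate; it can't sit directly in WHERE

Fix: Use a subquery for AVG and a HAVING MIN(...) filter so the condition holds for every row in the group

Corrected query:
SELECT author FROM books GROUP BY author HAVING MIN(sold) > (SELECT AVG(sold) FROM books)

Result:
author
------
Asimov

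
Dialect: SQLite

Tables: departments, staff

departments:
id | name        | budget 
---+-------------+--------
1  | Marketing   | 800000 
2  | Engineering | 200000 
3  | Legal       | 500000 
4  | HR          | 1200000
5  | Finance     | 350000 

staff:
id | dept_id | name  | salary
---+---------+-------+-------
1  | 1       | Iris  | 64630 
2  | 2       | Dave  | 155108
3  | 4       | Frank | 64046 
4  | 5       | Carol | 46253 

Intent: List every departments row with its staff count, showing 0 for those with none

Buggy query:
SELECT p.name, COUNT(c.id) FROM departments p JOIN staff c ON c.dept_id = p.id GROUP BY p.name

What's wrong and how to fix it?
Bug: An inner join excludes parents with zero children

Fix: Switch to LEFT JOIN to retain unmatched parent rows

Corrected query:
SELECT p.name, COUNT(c.id) FROM departments p LEFT JOIN staff c ON c.dept_id = p.id GROUP BY p.name

Result:
name        | COUNT(c.id)
------------+------------
Engineering | 1          
Finance     | 1          
HR          | 1          
Legal       | 0          
Marketing   | 1          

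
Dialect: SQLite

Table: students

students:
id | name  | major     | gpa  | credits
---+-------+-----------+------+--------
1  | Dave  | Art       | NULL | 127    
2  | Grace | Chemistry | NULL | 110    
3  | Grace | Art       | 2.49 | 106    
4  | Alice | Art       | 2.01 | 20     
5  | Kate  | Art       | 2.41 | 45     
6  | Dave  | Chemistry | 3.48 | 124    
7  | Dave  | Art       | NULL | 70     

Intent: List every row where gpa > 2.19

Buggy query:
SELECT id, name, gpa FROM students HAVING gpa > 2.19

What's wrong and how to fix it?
Bug: HAVING filters the output of aggregation, but this query has no GROUP BY and no aggregate functions, so SQLite rejects it (HAVING clause on a non-aggregate query); the condition here is per row

Fix: Use WHERE for row-level filtering

Corrected query:
SELECT id, name, gpa FROM students WHERE gpa > 2.19

Result:
id | name  | gpa 
---+-------+-----
3  | Grace | 2.49
5  | Kate  | 2.41
6  | Dave  | 3.48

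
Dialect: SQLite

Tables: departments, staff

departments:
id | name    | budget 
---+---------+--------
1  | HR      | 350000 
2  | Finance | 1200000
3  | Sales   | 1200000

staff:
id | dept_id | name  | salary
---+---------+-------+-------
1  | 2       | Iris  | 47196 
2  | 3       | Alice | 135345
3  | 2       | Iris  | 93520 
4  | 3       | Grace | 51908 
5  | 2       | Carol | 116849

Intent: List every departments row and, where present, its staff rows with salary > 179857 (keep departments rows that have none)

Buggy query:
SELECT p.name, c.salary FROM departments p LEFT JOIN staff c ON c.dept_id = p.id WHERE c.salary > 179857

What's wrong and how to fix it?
Bug: A WHERE condition on the right-hand table after LEFT JOIN drops unmatched parents

Fix: Put 'c.salary > 179857' in the JOIN's ON clause instead of WHERE

Corrected query:
SELECT p.name, c.salary FROM departments p LEFT JOIN staff c ON c.dept_id = p.id AND c.salary > 179857

Result:
name    | salary
--------+-------
HR      | NULL  
Finance | NULL  
Sales   | NULL  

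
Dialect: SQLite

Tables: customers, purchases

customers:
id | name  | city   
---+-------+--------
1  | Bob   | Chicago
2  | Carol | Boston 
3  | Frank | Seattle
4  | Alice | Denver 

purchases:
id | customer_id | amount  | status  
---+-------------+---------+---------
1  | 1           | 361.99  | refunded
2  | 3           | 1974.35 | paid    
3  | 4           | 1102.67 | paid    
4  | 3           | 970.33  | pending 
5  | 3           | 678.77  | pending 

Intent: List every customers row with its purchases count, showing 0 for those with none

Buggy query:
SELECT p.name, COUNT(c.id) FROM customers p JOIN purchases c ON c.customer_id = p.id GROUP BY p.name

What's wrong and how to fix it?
Bug: INNER JOIN drops customers rows that have no matching purchases rows

Fix: Switch to LEFT JOIN to retain unmatched parent rows

Corrected query:
SELECT p.name, COUNT(c.id) FROM customers p LEFT JOIN purchases c ON c.customer_id = p.id GROUP BY p.name

Result:
name  | COUNT(c.id)
------+------------
Alice | 1          
Bob   | 1          
Carol | 0          
Frank | 3          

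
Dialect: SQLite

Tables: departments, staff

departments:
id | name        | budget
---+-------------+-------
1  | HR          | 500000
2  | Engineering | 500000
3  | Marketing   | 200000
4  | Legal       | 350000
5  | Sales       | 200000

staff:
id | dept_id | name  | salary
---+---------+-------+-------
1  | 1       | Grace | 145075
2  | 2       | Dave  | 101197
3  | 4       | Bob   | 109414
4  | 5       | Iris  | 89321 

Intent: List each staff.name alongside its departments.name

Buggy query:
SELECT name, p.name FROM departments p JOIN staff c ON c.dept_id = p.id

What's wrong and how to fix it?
Bug: 'name' exists in both joined tables, so the database can't tell which one is meant

Fix: Prefix ambiguous columns with the table alias

Corrected query:
SELECT c.name, p.name FROM departments p JOIN staff c ON c.dept_id = p.id

Result:
name  | name       
------+------------
Grace | HR         
Dave  | Engineering
Bob   | Legal      
Iris  | Sales      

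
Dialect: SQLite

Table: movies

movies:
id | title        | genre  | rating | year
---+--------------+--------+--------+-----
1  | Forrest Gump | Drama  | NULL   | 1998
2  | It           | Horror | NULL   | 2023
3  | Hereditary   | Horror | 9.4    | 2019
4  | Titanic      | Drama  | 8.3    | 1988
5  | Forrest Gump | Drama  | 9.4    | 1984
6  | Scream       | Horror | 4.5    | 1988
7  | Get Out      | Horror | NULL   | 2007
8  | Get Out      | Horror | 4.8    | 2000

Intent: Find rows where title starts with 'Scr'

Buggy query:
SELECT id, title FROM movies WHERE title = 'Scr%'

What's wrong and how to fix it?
Bug: '=' compares the literal string including the % character; pattern matching needs LIKE

Fix: Replace '=' with LIKE so 'Scr%' is treated as a pattern

Corrected query:
SELECT id, title FROM movies WHERE title LIKE 'Scr%'

Result:
id | title 
---+-------
6  | Scream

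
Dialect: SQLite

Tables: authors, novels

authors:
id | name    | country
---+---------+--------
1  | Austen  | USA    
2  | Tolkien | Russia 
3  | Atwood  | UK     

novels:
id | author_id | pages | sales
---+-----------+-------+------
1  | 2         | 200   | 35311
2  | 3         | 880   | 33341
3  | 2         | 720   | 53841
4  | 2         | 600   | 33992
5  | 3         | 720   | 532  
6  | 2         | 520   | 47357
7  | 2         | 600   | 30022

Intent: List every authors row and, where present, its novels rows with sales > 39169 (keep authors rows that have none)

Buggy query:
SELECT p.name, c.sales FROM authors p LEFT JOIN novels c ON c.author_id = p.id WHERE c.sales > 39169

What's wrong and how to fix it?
Bug: Filtering c.sales in WHERE discards the NULL rows produced by LEFT JOIN, turning it into an inner join

Fix: Move the right-table condition into the ON clause so unmatched parents are kept

Corrected query:
SELECT p.name, c.sales FROM authors p LEFT JOIN novels c ON c.author_id = p.id AND c.sales > 39169

Result:
name    | sales
--------+------
Austen  | NULL 
Tolkien | 47357
Tolkien | 53841
Atwood  | NULL 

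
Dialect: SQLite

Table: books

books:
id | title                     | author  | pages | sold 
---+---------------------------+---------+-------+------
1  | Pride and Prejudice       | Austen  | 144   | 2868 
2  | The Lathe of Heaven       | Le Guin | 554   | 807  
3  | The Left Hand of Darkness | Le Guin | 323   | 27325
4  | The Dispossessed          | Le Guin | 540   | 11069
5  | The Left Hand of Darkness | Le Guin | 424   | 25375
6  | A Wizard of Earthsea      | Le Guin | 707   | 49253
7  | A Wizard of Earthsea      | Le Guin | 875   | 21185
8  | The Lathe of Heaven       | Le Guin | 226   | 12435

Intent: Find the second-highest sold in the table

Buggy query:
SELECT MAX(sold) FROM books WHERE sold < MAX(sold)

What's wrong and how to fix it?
Bug: MAX(sold) on the right of the comparison is an aggregate-in-WHERE error

Fix: Compute the overall MAX in a subquery, then take MAX of rows below it

Corrected query:
SELECT MAX(sold) FROM books WHERE sold < (SELECT MAX(sold) FROM books)

Result:
MAX(sold)
---------
27325    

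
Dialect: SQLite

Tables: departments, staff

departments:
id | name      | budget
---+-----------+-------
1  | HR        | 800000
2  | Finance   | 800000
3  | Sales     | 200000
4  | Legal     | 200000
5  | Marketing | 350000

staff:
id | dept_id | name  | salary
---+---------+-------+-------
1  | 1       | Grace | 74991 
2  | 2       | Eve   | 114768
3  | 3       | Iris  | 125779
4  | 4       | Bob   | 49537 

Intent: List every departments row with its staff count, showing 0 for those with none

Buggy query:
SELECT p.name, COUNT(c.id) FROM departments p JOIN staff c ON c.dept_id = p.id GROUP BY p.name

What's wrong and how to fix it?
Bug: INNER JOIN drops departments rows that have no matching staff rows

Fix: Switch to LEFT JOIN to retain unmatched parent rows

Corrected query:
SELECT p.name, COUNT(c.id) FROM departments p LEFT JOIN staff c ON c.dept_id = p.id GROUP BY p.name

Result:
name      | COUNT(c.id)
----------+------------
Finance   | 1          
HR        | 1          
Legal     | 1          
Marketing | 0          
Sales     | 1          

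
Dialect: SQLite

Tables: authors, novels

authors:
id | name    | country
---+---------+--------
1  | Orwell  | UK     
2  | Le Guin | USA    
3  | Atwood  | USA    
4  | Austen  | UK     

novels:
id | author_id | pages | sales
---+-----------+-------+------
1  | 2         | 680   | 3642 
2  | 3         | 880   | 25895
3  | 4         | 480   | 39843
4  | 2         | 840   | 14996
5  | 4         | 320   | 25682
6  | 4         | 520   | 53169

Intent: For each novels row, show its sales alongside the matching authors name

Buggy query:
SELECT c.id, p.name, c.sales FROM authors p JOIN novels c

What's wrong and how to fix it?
Bug: Missing join condition: each novels row is matched to all authors rows instead of just its own

Fix: Add ON c.author_id = p.id to the JOIN

Corrected query:
SELECT c.id, p.name, c.sales FROM authors p JOIN novels c ON c.author_id = p.id

Result:
id | name    | sales
---+---------+------
1  | Le Guin | 3642 
2  | Atwood  | 25895
3  | Austen  | 39843
4  | Le Guin | 14996
5  | Austen  | 25682
6  | Austen  | 53169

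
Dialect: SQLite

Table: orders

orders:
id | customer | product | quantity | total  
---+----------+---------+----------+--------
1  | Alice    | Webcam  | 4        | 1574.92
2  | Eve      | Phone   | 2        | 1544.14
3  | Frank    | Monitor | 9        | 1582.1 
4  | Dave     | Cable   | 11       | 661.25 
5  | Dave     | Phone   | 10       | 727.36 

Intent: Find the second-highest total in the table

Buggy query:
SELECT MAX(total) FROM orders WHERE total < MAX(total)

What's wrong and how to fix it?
Bug: MAX(total) on the right of the comparison is an aggregate-in-WHERE error

Fix: Compute the overall MAX in a subquery, then take MAX of rows below it

Corrected query:
SELECT MAX(total) FROM orders WHERE total < (SELECT MAX(total) FROM orders)

Result:
MAX(total)
----------
1574.92   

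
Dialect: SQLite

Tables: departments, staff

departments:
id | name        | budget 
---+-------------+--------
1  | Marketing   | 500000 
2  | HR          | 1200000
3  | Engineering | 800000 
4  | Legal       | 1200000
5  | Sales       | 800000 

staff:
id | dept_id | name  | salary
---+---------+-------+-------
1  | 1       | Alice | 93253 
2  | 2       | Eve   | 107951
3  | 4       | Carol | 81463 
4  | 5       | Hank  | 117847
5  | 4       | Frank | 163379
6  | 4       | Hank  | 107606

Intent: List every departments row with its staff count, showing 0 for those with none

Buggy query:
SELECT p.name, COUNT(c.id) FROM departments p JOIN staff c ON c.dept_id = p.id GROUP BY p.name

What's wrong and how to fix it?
Bug: INNER JOIN drops departments rows that have no matching staff rows

Fix: Use LEFT JOIN so parents without children still appear (COUNT(c.id) gives 0)

Corrected query:
SELECT p.name, COUNT(c.id) FROM departments p LEFT JOIN staff c ON c.dept_id = p.id GROUP BY p.name

Result:
name        | COUNT(c.id)
------------+------------
Engineering | 0          
HR          | 1          
Legal       | 3          
Marketing   | 1          
Sales       | 1          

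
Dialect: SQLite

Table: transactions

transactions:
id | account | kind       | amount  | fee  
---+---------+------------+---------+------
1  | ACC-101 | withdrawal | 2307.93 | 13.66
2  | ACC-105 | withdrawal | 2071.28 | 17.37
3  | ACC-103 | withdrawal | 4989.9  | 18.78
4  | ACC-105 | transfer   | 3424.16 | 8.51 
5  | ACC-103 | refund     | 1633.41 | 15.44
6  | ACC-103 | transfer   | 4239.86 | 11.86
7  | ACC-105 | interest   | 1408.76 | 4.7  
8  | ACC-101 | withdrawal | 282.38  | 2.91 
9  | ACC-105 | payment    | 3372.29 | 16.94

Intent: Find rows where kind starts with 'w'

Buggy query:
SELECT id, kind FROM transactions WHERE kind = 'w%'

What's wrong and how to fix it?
Bug: '=' compares the literal string including the % character; pattern matching needs LIKE

Fix: Replace '=' with LIKE so 'w%' is treated as a pattern

Corrected query:
SELECT id, kind FROM transactions WHERE kind LIKE 'w%'

Result:
id | kind      
---+-----------
1  | withdrawal
2  | withdrawal
3  | withdrawal
8  | withdrawal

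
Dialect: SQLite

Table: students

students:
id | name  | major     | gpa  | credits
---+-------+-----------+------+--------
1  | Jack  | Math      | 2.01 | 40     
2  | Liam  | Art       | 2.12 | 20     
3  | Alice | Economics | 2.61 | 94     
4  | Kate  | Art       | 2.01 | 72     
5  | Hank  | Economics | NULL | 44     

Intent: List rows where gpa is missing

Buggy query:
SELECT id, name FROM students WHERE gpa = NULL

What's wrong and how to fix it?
Bug: Comparing to NULL with '=' never matches; NULL = NULL is unknown, not true

Fix: Use IS NULL to test for NULL

Corrected query:
SELECT id, name FROM students WHERE gpa IS NULL

Result:
id | name
---+-----
5  | Hank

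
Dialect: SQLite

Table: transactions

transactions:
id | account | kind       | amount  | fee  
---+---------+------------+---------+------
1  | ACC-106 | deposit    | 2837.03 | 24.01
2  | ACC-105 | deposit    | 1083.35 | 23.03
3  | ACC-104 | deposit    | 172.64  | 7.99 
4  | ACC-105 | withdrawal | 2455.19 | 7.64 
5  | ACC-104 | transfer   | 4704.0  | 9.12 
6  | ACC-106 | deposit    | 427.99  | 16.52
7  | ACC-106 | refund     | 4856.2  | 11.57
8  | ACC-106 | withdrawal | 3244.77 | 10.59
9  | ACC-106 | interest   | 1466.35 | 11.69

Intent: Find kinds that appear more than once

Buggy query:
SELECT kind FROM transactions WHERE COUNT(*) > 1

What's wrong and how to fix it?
Bug: WHERE can't reference COUNT(*); aggregates are computed after WHERE

Fix: Group first, then use HAVING for the count condition

Corrected query:
SELECT kind FROM transactions GROUP BY kind HAVING COUNT(*) > 1

Result:
kind      
----------
deposit   
withdrawal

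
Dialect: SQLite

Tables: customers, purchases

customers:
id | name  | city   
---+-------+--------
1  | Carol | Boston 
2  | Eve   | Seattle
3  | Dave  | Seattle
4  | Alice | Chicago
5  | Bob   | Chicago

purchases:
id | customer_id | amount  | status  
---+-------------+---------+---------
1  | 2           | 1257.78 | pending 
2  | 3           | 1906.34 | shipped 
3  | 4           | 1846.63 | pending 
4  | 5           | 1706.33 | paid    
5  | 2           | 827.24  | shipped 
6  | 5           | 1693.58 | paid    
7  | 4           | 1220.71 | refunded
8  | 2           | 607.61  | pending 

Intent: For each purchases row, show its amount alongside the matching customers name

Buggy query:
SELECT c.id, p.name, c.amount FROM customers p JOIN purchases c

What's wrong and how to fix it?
Bug: JOIN with no ON clause produces a cartesian product; every purchases row pairs with every customers row

Fix: Specify the join condition linking the foreign key to the parent id

Corrected query:
SELECT c.id, p.name, c.amount FROM customers p JOIN purchases c ON c.customer_id = p.id

Result:
id | name  | amount 
---+-------+--------
1  | Eve   | 1257.78
2  | Dave  | 1906.34
3  | Alice | 1846.63
4  | Bob   | 1706.33
5  | Eve   | 827.24 
6  | Bob   | 1693.58
7  | Alice | 1220.71
8  | Eve   | 607.61 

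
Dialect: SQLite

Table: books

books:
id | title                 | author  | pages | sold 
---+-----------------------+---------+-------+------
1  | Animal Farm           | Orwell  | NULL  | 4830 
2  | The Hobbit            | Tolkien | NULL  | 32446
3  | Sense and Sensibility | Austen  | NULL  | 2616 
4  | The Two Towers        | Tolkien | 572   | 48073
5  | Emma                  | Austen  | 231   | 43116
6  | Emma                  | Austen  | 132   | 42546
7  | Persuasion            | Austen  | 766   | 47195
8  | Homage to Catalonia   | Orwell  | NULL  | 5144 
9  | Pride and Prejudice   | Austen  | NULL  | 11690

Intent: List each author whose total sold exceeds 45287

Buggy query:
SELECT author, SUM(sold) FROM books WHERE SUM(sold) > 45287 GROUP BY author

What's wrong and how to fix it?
Bug: Aggregate functions cannot appear in a WHERE clause

Fix: Move the aggregate condition to a HAVING clause

Corrected query:
SELECT author, SUM(sold) FROM books GROUP BY author HAVING SUM(sold) > 45287

Result:
author  | SUM(sold)
--------+----------
Austen  | 147163   
Tolkien | 80519    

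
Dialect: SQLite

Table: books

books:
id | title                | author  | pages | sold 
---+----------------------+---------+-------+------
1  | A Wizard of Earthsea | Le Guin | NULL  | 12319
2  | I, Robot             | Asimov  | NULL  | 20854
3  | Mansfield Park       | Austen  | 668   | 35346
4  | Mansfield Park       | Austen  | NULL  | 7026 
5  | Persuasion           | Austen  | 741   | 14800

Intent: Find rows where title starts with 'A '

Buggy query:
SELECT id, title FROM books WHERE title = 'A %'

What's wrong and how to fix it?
Bug: Wildcards only work with LIKE; '=' treats '%' as a literal character

Fix: Use LIKE for wildcard pattern matching

Corrected query:
SELECT id, title FROM books WHERE title LIKE 'A %'

Result:
id | title               
---+---------------------
1  | A Wizard of Earthsea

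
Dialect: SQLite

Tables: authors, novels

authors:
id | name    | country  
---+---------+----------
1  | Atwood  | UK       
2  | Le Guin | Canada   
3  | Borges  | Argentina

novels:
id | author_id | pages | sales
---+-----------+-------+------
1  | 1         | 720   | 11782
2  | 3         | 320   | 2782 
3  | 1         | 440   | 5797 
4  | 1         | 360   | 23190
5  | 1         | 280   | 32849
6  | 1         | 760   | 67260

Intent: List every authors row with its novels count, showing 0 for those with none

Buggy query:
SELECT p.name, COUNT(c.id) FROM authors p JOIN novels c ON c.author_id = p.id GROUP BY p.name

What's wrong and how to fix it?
Bug: INNER JOIN drops authors rows that have no matching novels rows

Fix: Switch to LEFT JOIN to retain unmatched parent rows

Corrected query:
SELECT p.name, COUNT(c.id) FROM authors p LEFT JOIN novels c ON c.author_id = p.id GROUP BY p.name

Result:
name    | COUNT(c.id)
--------+------------
Atwood  | 5          
Borges  | 1          
Le Guin | 0          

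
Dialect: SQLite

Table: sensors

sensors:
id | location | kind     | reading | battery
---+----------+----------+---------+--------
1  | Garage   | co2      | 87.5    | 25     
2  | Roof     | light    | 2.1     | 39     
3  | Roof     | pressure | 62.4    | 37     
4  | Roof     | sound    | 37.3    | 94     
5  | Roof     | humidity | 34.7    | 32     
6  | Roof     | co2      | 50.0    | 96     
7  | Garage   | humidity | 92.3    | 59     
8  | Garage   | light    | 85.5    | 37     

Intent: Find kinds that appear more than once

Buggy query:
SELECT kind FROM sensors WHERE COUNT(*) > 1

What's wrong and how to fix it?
Bug: COUNT(*) is an aggregate and cannot be used in WHERE

Fix: Group first, then use HAVING for the count condition

Corrected query:
SELECT kind FROM sensors GROUP BY kind HAVING COUNT(*) > 1

Result:
kind    
--------
co2     
humidity
light   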